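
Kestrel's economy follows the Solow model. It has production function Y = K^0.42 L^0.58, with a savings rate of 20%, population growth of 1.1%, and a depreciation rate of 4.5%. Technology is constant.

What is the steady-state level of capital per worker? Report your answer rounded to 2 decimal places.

k* = 8.98

In steady state, investment equals break-even investment: s·k^α = (n + δ)·k.
Rearranging, k^(1−α) = s / (n + δ).
k^0.58 = 0.20 / (0.011 + 0.045) = 0.20 / 0.056 = 3.5714
k* = 3.5714^(1/0.58) ≈ 8.9778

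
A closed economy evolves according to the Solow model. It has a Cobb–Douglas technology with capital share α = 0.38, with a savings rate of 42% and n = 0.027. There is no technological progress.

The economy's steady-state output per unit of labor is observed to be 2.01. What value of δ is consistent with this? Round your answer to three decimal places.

Steady state requires s·f(k) = (n + δ)·k, i.e. s·k^α = (n + δ)·k.
Since y* = [s/(n + δ)]^(α/(1−α)), we have s/(n + δ) = (y*)^((1−α)/α) = 2.01^1.6316 = 3.1239.
Therefore n + δ = s / 3.1239 = 0.42 / 3.1239 = 0.1344, so δ = 0.1344 − 0.027 = 0.1074.

δ ≈ 0.107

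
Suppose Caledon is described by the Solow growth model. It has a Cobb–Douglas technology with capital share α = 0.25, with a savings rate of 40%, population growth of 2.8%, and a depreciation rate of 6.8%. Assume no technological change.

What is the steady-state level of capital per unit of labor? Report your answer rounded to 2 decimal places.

Steady state requires s·f(k) = (n + δ)·k, i.e. s·k^α = (n + δ)·k.
Dividing both sides by k: k^(1−α) = s / (n + δ).
k^0.75 = 0.40 / (0.028 + 0.068) = 0.40 / 0.096 = 4.1667
k* = 4.1667^(1/0.75) ≈ 6.7049

k* ≈ 6.70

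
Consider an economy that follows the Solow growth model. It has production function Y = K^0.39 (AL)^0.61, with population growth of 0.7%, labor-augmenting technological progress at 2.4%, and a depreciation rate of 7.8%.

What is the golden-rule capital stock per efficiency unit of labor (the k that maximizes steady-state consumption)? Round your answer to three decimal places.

k_gold ≈ 8.084

The golden rule sets f'(k) = n + g + δ, i.e. α·k^(α−1) = n + g + δ.
So k^(1−α) = α / (n + g + δ) = 0.39 / 0.109 = 3.5780.
k_gold = 3.5780^(1/0.61) ≈ 8.0836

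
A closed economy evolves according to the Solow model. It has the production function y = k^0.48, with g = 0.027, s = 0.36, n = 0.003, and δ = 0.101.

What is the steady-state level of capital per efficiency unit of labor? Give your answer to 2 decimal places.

k* ≈ 6.99

At the steady state, Δk = 0, so s·k^α = (n + g + δ)·k.
Dividing both sides by k: k^(1−α) = s / (n + g + δ).
k^0.52 = 0.36 / (0.003 + 0.027 + 0.101) = 0.36 / 0.131 = 2.7481
k* = 2.7481^(1/0.52) ≈ 6.9870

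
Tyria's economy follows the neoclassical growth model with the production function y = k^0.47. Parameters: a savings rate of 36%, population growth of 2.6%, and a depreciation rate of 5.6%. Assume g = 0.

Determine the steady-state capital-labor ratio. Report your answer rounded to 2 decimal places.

In steady state, investment equals break-even investment: s·k^α = (n + δ)·k.
Rearranging, k^(1−α) = s / (n + δ).
k^0.53 = 0.36 / (0.026 + 0.056) = 0.36 / 0.082 = 4.3902
k* = 4.3902^(1/0.53) ≈ 16.3018

k* ≈ 16.30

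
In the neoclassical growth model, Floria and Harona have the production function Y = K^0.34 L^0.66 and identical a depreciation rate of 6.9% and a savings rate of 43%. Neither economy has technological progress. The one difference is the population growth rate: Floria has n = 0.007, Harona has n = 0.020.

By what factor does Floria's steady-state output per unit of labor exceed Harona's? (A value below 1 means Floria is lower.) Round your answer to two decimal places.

Steady-state y* = [s/(n + δ)]^(α/(1−α)), so the ratio is [ (s_F/(n + δ)_F) / (s_H/(n + δ)_H) ]^0.5152.
s_F/(n + δ)_F = 0.43/0.076 = 5.6579; s_H/(n + δ)_H = 0.43/0.089 = 4.8315.
Ratio = (5.6579/4.8315)^0.5152 = 1.1710^0.5152 ≈ 1.0847

ratio ≈ 1.08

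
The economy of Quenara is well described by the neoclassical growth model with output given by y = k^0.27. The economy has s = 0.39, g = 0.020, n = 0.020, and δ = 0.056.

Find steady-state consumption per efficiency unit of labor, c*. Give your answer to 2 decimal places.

c* ≈ 1.02

In steady state, investment equals break-even investment: s·k^α = (n + g + δ)·k.
Dividing both sides by k: k^(1−α) = s / (n + g + δ).
k^0.73 = 0.39 / (0.020 + 0.020 + 0.056) = 0.39 / 0.096 = 4.0625
k* = 4.0625^(1/0.73) ≈ 6.8228
y* = (k*)^α = 6.8228^0.27 ≈ 1.6795
c* = (1 − s)·y* = (1 − 0.39) × 1.6795 ≈ 1.0245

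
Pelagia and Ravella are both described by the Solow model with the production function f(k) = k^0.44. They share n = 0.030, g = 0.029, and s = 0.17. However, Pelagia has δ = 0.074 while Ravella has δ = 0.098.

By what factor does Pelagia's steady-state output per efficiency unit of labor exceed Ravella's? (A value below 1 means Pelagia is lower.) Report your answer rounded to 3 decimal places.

y*_P / y*_R ≈ 1.139

Steady-state y* = [s/(n + g + δ)]^(α/(1−α)), so the ratio is [ (s_P/(n + g + δ)_P) / (s_R/(n + g + δ)_R) ]^0.7857.
s_P/(n + g + δ)_P = 0.17/0.133 = 1.2782; s_R/(n + g + δ)_R = 0.17/0.157 = 1.0828.
Ratio = (1.2782/1.0828)^0.7857 = 1.1805^0.7857 ≈ 1.1393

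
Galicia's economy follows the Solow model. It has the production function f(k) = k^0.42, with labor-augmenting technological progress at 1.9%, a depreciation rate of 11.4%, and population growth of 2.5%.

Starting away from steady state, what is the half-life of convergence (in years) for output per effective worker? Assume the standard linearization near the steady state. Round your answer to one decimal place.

about 7.6 years

Near the steady state the convergence rate is λ = (1 − α)(n + g + δ).
λ = (1 − 0.42) × 0.158 = 0.58 × 0.158 = 0.09164
Half-life = ln 2 / λ = 0.6931 / 0.09164 ≈ 7.56 years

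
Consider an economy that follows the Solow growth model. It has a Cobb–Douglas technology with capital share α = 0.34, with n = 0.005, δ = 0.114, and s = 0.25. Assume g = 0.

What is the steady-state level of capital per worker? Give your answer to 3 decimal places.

k* ≈ 3.079

Steady state requires s·f(k) = (n + δ)·k, i.e. s·k^α = (n + δ)·k.
Rearranging, k^(1−α) = s / (n + δ).
k^0.66 = 0.25 / (0.005 + 0.114) = 0.25 / 0.119 = 2.1008
k* = 2.1008^(1/0.66) ≈ 3.0794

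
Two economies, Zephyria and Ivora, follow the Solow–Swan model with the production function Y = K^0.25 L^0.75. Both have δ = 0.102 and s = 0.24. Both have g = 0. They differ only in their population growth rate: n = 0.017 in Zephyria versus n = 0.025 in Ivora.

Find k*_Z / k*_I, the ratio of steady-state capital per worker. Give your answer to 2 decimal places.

Steady-state k* = [s/(n + δ)]^(1/(1−α)), so the ratio is [ (s_Z/(n + δ)_Z) / (s_I/(n + δ)_I) ]^1.3333.
s_Z/(n + δ)_Z = 0.24/0.119 = 2.0168; s_I/(n + δ)_I = 0.24/0.127 = 1.8898.
Ratio = (2.0168/1.8898)^1.3333 = 1.0672^1.3333 ≈ 1.0906

ratio ≈ 1.09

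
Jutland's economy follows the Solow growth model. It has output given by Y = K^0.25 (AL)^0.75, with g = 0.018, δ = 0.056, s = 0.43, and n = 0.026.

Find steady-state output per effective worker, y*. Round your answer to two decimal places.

y* ≈ 1.63

At the steady state, Δk = 0, so s·k^α = (n + g + δ)·k.
Rearranging, k^(1−α) = s / (n + g + δ).
k^0.75 = 0.43 / (0.026 + 0.018 + 0.056) = 0.43 / 0.100 = 4.3000
k* = 4.3000^(1/0.75) ≈ 6.9924
y* = (k*)^α = 6.9924^0.25 ≈ 1.6261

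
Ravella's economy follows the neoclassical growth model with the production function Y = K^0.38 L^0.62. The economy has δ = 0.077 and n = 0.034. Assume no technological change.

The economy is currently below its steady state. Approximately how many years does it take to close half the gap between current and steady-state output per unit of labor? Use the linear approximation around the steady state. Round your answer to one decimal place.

about 10.1 years

Near the steady state the convergence rate is λ = (1 − α)(n + δ).
λ = (1 − 0.38) × 0.111 = 0.62 × 0.111 = 0.06882
Half-life = ln 2 / λ = 0.6931 / 0.06882 ≈ 10.07 years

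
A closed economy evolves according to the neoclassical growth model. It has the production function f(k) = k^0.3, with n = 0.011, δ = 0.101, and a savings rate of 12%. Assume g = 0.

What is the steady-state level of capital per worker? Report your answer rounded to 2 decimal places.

k* = 1.10

In steady state, investment equals break-even investment: s·k^α = (n + δ)·k.
Dividing both sides by k: k^(1−α) = s / (n + δ).
k^0.7 = 0.12 / (0.011 + 0.101) = 0.12 / 0.112 = 1.0714
k* = 1.0714^(1/0.7) ≈ 1.1035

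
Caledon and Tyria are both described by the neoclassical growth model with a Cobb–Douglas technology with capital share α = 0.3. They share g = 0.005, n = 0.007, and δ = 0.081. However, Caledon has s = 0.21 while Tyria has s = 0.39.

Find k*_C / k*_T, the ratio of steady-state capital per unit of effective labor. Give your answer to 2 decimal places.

Steady-state k* = [s/(n + g + δ)]^(1/(1−α)), so the ratio is [ (s_C/(n + g + δ)_C) / (s_T/(n + g + δ)_T) ]^1.4286.
s_C/(n + g + δ)_C = 0.21/0.093 = 2.2581; s_T/(n + g + δ)_T = 0.39/0.093 = 4.1935.
Ratio = (2.2581/4.1935)^1.4286 = 0.5385^1.4286 ≈ 0.4130

k*_C / k*_T ≈ 0.41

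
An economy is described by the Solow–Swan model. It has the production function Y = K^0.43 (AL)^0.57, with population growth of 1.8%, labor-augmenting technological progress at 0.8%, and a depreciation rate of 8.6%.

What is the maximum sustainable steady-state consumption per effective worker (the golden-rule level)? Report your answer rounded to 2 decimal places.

At the golden rule, f'(k) = n + g + δ, so α·k^(α−1) = n + g + δ and k_gold = (α/(n + g + δ))^(1/(1−α)).
k_gold = (0.43/0.112)^(1/0.57) = 3.8393^1.7544 ≈ 10.5928
c_gold = f(k_gold) − (n + g + δ)·k_gold = 2.7590 − 0.112×10.5928 ≈ 1.5726

c_gold ≈ 1.57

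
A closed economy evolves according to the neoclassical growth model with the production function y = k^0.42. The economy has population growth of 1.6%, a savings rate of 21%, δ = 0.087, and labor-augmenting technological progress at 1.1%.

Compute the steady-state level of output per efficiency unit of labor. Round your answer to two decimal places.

y* = 1.56

Steady state requires s·f(k) = (n + g + δ)·k, i.e. s·k^α = (n + g + δ)·k.
Dividing both sides by k: k^(1−α) = s / (n + g + δ).
k^0.58 = 0.21 / (0.016 + 0.011 + 0.087) = 0.21 / 0.114 = 1.8421
k* = 1.8421^(1/0.58) ≈ 2.8671
y* = (k*)^α = 2.8671^0.42 ≈ 1.5564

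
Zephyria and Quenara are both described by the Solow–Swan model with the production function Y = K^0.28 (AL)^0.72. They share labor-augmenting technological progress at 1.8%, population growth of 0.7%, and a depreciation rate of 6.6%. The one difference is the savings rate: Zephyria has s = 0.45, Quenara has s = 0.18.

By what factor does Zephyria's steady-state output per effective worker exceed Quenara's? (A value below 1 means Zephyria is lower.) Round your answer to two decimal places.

ratio ≈ 1.43

Steady-state y* = [s/(n + g + δ)]^(α/(1−α)), so the ratio is [ (s_Z/(n + g + δ)_Z) / (s_Q/(n + g + δ)_Q) ]^0.3889.
s_Z/(n + g + δ)_Z = 0.45/0.091 = 4.9451; s_Q/(n + g + δ)_Q = 0.18/0.091 = 1.9780.
Ratio = (4.9451/1.9780)^0.3889 = 2.5001^0.3889 ≈ 1.4281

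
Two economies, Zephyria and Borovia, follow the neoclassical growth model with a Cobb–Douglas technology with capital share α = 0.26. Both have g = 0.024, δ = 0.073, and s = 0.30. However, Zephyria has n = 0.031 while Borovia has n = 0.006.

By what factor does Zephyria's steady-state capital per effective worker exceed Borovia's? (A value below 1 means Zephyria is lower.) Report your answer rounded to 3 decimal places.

ratio ≈ 0.746

Steady-state k* = [s/(n + g + δ)]^(1/(1−α)), so the ratio is [ (s_Z/(n + g + δ)_Z) / (s_B/(n + g + δ)_B) ]^1.3514.
s_Z/(n + g + δ)_Z = 0.30/0.128 = 2.3438; s_B/(n + g + δ)_B = 0.30/0.103 = 2.9126.
Ratio = (2.3438/2.9126)^1.3514 = 0.8047^1.3514 ≈ 0.7455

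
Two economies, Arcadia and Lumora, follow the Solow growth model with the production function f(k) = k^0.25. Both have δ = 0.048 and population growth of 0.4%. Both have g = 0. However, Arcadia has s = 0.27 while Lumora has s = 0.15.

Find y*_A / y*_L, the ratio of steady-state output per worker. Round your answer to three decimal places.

ratio ≈ 1.216

Steady-state y* = [s/(n + δ)]^(α/(1−α)), so the ratio is [ (s_A/(n + δ)_A) / (s_L/(n + δ)_L) ]^0.3333.
s_A/(n + δ)_A = 0.27/0.052 = 5.1923; s_L/(n + δ)_L = 0.15/0.052 = 2.8846.
Ratio = (5.1923/2.8846)^0.3333 = 1.8000^0.3333 ≈ 1.2164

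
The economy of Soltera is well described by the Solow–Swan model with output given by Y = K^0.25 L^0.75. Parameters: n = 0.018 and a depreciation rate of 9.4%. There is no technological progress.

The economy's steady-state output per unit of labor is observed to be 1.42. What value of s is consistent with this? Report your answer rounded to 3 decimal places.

Steady state requires s·f(k) = (n + δ)·k, i.e. s·k^α = (n + δ)·k.
Since y* = [s/(n + δ)]^(α/(1−α)), we have s/(n + δ) = (y*)^((1−α)/α) = 1.42^3 = 2.8633.
Therefore s = 2.8633 × (n + δ) = 2.8633 × 0.112 = 0.3207.

s ≈ 0.321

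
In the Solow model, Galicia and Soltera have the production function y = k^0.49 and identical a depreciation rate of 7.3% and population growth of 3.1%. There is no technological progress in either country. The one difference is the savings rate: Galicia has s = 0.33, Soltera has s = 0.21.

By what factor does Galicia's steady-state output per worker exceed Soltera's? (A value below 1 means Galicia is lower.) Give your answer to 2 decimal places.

Steady-state y* = [s/(n + δ)]^(α/(1−α)), so the ratio is [ (s_G/(n + δ)_G) / (s_S/(n + δ)_S) ]^0.9608.
s_G/(n + δ)_G = 0.33/0.104 = 3.1731; s_S/(n + δ)_S = 0.21/0.104 = 2.0192.
Ratio = (3.1731/2.0192)^0.9608 = 1.5715^0.9608 ≈ 1.5439

ratio ≈ 1.54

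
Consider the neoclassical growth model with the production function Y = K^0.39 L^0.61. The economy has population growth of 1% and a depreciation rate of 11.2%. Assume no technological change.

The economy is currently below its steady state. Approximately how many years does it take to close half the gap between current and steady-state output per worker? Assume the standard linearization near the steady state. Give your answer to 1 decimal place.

Near the steady state the convergence rate is λ = (1 − α)(n + δ).
λ = (1 − 0.39) × 0.122 = 0.61 × 0.122 = 0.07442
Half-life = ln 2 / λ = 0.6931 / 0.07442 ≈ 9.31 years

half-life ≈ 9.3 years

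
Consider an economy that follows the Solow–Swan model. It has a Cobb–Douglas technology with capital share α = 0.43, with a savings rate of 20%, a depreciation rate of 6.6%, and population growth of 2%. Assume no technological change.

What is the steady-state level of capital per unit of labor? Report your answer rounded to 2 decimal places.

k* ≈ 4.40

In steady state, investment equals break-even investment: s·k^α = (n + δ)·k.
Dividing both sides by k: k^(1−α) = s / (n + δ).
k^0.57 = 0.20 / (0.020 + 0.066) = 0.20 / 0.086 = 2.3256
k* = 2.3256^(1/0.57) ≈ 4.3959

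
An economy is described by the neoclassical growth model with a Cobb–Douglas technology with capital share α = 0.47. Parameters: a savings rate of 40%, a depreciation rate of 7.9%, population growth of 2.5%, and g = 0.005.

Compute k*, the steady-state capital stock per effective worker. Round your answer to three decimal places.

Steady state requires s·f(k) = (n + g + δ)·k, i.e. s·k^α = (n + g + δ)·k.
Rearranging, k^(1−α) = s / (n + g + δ).
k^0.53 = 0.40 / (0.025 + 0.005 + 0.079) = 0.40 / 0.109 = 3.6697
k* = 3.6697^(1/0.53) ≈ 11.6236

k* ≈ 11.624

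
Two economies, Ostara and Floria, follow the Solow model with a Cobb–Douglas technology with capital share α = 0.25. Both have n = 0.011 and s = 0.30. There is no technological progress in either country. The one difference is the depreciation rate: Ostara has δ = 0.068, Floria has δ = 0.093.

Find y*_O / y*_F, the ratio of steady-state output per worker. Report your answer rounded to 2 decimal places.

Steady-state y* = [s/(n + δ)]^(α/(1−α)), so the ratio is [ (s_O/(n + δ)_O) / (s_F/(n + δ)_F) ]^0.3333.
s_O/(n + δ)_O = 0.30/0.079 = 3.7975; s_F/(n + δ)_F = 0.30/0.104 = 2.8846.
Ratio = (3.7975/2.8846)^0.3333 = 1.3165^0.3333 ≈ 1.0960

y*_O / y*_F ≈ 1.10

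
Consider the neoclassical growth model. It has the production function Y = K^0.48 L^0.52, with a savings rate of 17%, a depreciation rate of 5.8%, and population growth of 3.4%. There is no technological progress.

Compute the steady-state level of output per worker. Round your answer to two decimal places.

Steady state requires s·f(k) = (n + δ)·k, i.e. s·k^α = (n + δ)·k.
Rearranging, k^(1−α) = s / (n + δ).
k^0.52 = 0.17 / (0.034 + 0.058) = 0.17 / 0.092 = 1.8478
k* = 1.8478^(1/0.52) ≈ 3.2569
y* = (k*)^α = 3.2569^0.48 ≈ 1.7626

y* ≈ 1.76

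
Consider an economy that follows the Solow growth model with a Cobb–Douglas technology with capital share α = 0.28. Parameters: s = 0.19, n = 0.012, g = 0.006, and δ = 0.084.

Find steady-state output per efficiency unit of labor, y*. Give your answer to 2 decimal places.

At the steady state, Δk = 0, so s·k^α = (n + g + δ)·k.
Rearranging, k^(1−α) = s / (n + g + δ).
k^0.72 = 0.19 / (0.012 + 0.006 + 0.084) = 0.19 / 0.102 = 1.8627
k* = 1.8627^(1/0.72) ≈ 2.3725
y* = (k*)^α = 2.3725^0.28 ≈ 1.2737

y* ≈ 1.27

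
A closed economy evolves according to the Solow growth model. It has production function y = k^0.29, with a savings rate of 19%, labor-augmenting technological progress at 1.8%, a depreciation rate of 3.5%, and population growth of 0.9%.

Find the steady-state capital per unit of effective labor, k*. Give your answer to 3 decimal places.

In steady state, investment equals break-even investment: s·k^α = (n + g + δ)·k.
Rearranging, k^(1−α) = s / (n + g + δ).
k^0.71 = 0.19 / (0.009 + 0.018 + 0.035) = 0.19 / 0.062 = 3.0645
k* = 3.0645^(1/0.71) ≈ 4.8419

k* ≈ 4.842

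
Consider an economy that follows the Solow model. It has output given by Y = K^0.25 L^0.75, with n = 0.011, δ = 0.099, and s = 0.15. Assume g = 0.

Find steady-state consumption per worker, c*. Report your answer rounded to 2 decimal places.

c* ≈ 0.94

In steady state, investment equals break-even investment: s·k^α = (n + δ)·k.
Dividing both sides by k: k^(1−α) = s / (n + δ).
k^0.75 = 0.15 / (0.011 + 0.099) = 0.15 / 0.110 = 1.3636
k* = 1.3636^(1/0.75) ≈ 1.5121
y* = (k*)^α = 1.5121^0.25 ≈ 1.1089
c* = (1 − s)·y* = (1 − 0.15) × 1.1089 ≈ 0.9426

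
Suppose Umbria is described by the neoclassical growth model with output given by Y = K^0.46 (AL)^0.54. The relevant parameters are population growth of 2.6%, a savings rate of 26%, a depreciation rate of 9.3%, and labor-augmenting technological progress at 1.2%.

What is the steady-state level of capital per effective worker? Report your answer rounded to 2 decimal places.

k* ≈ 3.56

In steady state, investment equals break-even investment: s·k^α = (n + g + δ)·k.
Rearranging, k^(1−α) = s / (n + g + δ).
k^0.54 = 0.26 / (0.026 + 0.012 + 0.093) = 0.26 / 0.131 = 1.9847
k* = 1.9847^(1/0.54) ≈ 3.5587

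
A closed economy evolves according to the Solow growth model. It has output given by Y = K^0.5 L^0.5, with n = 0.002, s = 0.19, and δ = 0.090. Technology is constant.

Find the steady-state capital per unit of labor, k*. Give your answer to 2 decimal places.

k* = 4.27

In steady state, investment equals break-even investment: s·k^α = (n + δ)·k.
Rearranging, k^(1−α) = s / (n + δ).
k^0.5 = 0.19 / (0.002 + 0.090) = 0.19 / 0.092 = 2.0652
k* = 2.0652^(1/0.5) ≈ 4.2651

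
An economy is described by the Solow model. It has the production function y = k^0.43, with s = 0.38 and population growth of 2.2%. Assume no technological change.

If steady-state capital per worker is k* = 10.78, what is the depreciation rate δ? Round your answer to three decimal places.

In steady state, investment equals break-even investment: s·k^α = (n + δ)·k.
So s / (n + δ) = (k*)^(1−α) = 10.78^0.57 = 3.8779.
Therefore n + δ = s / 3.8779 = 0.38 / 3.8779 = 0.0980, so δ = 0.0980 − 0.022 = 0.0760.

δ ≈ 0.076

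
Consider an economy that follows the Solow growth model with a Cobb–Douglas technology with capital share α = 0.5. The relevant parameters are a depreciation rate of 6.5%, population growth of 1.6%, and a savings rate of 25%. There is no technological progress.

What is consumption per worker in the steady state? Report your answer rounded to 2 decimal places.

In steady state, investment equals break-even investment: s·k^α = (n + δ)·k.
Rearranging, k^(1−α) = s / (n + δ).
k^0.5 = 0.25 / (0.016 + 0.065) = 0.25 / 0.081 = 3.0864
k* = 3.0864^(1/0.5) ≈ 9.5259
y* = (k*)^α = 9.5259^0.5 ≈ 3.0864
c* = (1 − s)·y* = (1 − 0.25) × 3.0864 ≈ 2.3148

c* ≈ 2.31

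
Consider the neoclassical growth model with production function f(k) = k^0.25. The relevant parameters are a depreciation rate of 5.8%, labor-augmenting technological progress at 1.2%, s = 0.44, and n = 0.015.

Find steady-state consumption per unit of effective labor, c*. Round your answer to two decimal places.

At the steady state, Δk = 0, so s·k^α = (n + g + δ)·k.
Rearranging, k^(1−α) = s / (n + g + δ).
k^0.75 = 0.44 / (0.015 + 0.012 + 0.058) = 0.44 / 0.085 = 5.1765
k* = 5.1765^(1/0.75) ≈ 8.9546
y* = (k*)^α = 8.9546^0.25 ≈ 1.7299
c* = (1 − s)·y* = (1 − 0.44) × 1.7299 ≈ 0.9687

c* ≈ 0.97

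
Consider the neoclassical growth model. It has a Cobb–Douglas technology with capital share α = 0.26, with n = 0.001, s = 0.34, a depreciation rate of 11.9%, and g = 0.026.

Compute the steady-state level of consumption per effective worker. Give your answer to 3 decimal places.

c* = 0.888

At the steady state, Δk = 0, so s·k^α = (n + g + δ)·k.
Dividing both sides by k: k^(1−α) = s / (n + g + δ).
k^0.74 = 0.34 / (0.001 + 0.026 + 0.119) = 0.34 / 0.146 = 2.3288
k* = 2.3288^(1/0.74) ≈ 3.1342
y* = (k*)^α = 3.1342^0.26 ≈ 1.3458
c* = (1 − s)·y* = (1 − 0.34) × 1.3458 ≈ 0.8882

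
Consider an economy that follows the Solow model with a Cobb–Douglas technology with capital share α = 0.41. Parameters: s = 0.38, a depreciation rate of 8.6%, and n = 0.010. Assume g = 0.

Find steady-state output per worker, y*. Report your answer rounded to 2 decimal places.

y* ≈ 2.60

Steady state requires s·f(k) = (n + δ)·k, i.e. s·k^α = (n + δ)·k.
Dividing both sides by k: k^(1−α) = s / (n + δ).
k^0.59 = 0.38 / (0.010 + 0.086) = 0.38 / 0.096 = 3.9583
k* = 3.9583^(1/0.59) ≈ 10.2974
y* = (k*)^α = 10.2974^0.41 ≈ 2.6015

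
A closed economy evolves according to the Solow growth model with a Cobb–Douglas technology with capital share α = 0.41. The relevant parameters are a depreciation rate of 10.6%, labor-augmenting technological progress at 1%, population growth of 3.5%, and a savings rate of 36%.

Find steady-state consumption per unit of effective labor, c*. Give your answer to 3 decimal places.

c* ≈ 1.171

At the steady state, Δk = 0, so s·k^α = (n + g + δ)·k.
Dividing both sides by k: k^(1−α) = s / (n + g + δ).
k^0.59 = 0.36 / (0.035 + 0.010 + 0.106) = 0.36 / 0.151 = 2.3841
k* = 2.3841^(1/0.59) ≈ 4.3605
y* = (k*)^α = 4.3605^0.41 ≈ 1.8290
c* = (1 − s)·y* = (1 − 0.36) × 1.8290 ≈ 1.1706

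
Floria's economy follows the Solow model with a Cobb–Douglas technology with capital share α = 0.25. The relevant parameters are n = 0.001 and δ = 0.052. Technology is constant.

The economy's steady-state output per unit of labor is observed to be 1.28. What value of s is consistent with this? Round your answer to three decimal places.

s ≈ 0.111

Steady state requires s·f(k) = (n + δ)·k, i.e. s·k^α = (n + δ)·k.
Since y* = [s/(n + δ)]^(α/(1−α)), we have s/(n + δ) = (y*)^((1−α)/α) = 1.28^3 = 2.0972.
Therefore s = 2.0972 × (n + δ) = 2.0972 × 0.053 = 0.1112.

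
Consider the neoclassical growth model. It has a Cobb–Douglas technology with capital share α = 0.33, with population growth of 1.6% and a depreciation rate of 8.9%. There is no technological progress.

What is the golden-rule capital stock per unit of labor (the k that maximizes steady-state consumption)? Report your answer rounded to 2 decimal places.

k_gold ≈ 5.52

The golden rule sets f'(k) = n + δ, i.e. α·k^(α−1) = n + δ.
So k^(1−α) = α / (n + δ) = 0.33 / 0.105 = 3.1429.
k_gold = 3.1429^(1/0.67) ≈ 5.5244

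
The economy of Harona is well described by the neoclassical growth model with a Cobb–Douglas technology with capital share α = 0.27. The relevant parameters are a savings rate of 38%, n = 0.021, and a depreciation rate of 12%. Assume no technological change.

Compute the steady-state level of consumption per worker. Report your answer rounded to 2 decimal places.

c* = 0.89

In steady state, investment equals break-even investment: s·k^α = (n + δ)·k.
Dividing both sides by k: k^(1−α) = s / (n + δ).
k^0.73 = 0.38 / (0.021 + 0.120) = 0.38 / 0.141 = 2.6950
k* = 2.6950^(1/0.73) ≈ 3.8887
y* = (k*)^α = 3.8887^0.27 ≈ 1.4429
c* = (1 − s)·y* = (1 − 0.38) × 1.4429 ≈ 0.8946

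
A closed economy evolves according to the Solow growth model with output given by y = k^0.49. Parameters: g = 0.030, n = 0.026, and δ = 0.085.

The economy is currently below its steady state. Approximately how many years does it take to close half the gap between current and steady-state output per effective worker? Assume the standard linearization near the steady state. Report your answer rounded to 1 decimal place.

t_½ ≈ 9.6 years

Near the steady state the convergence rate is λ = (1 − α)(n + g + δ).
λ = (1 − 0.49) × 0.141 = 0.51 × 0.141 = 0.07191
Half-life = ln 2 / λ = 0.6931 / 0.07191 ≈ 9.64 years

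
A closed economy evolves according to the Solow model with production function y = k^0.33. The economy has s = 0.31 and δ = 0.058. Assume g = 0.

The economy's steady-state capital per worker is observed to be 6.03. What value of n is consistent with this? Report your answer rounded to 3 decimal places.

At the steady state, Δk = 0, so s·k^α = (n + δ)·k.
So s / (n + δ) = (k*)^(1−α) = 6.03^0.67 = 3.3328.
Therefore n + δ = s / 3.3328 = 0.31 / 3.3328 = 0.0930, so n = 0.0930 − 0.058 = 0.0350.

n ≈ 0.035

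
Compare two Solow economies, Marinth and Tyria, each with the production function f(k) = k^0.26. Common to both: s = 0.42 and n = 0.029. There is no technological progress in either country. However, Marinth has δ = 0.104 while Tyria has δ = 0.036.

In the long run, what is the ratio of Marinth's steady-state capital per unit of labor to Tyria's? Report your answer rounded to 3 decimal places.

k*_M / k*_T ≈ 0.380

Steady-state k* = [s/(n + δ)]^(1/(1−α)), so the ratio is [ (s_M/(n + δ)_M) / (s_T/(n + δ)_T) ]^1.3514.
s_M/(n + δ)_M = 0.42/0.133 = 3.1579; s_T/(n + δ)_T = 0.42/0.065 = 6.4615.
Ratio = (3.1579/6.4615)^1.3514 = 0.4887^1.3514 ≈ 0.3800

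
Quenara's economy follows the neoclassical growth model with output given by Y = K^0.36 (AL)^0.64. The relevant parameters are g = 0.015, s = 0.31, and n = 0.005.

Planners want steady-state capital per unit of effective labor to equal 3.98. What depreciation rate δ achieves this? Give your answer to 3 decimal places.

δ ≈ 0.108

Steady state requires s·f(k) = (n + g + δ)·k, i.e. s·k^α = (n + g + δ)·k.
So s / (n + g + δ) = (k*)^(1−α) = 3.98^0.64 = 2.4206.
Therefore n + g + δ = s / 2.4206 = 0.31 / 2.4206 = 0.1281, so δ = 0.1281 − 0.020 = 0.1081.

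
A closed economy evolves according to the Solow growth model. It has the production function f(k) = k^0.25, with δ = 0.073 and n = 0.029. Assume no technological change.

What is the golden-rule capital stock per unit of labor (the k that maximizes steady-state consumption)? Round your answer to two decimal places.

The golden rule sets f'(k) = n + δ, i.e. α·k^(α−1) = n + δ.
So k^(1−α) = α / (n + δ) = 0.25 / 0.102 = 2.4510.
k_gold = 2.4510^(1/0.75) ≈ 3.3046

k_gold ≈ 3.30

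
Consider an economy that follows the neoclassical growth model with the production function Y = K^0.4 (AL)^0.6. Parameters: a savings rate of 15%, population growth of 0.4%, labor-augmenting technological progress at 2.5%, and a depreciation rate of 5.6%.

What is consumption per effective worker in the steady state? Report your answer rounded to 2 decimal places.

c* = 1.24

Steady state requires s·f(k) = (n + g + δ)·k, i.e. s·k^α = (n + g + δ)·k.
Rearranging, k^(1−α) = s / (n + g + δ).
k^0.6 = 0.15 / (0.004 + 0.025 + 0.056) = 0.15 / 0.085 = 1.7647
k* = 1.7647^(1/0.6) ≈ 2.5770
y* = (k*)^α = 2.5770^0.4 ≈ 1.4603
c* = (1 − s)·y* = (1 − 0.15) × 1.4603 ≈ 1.2413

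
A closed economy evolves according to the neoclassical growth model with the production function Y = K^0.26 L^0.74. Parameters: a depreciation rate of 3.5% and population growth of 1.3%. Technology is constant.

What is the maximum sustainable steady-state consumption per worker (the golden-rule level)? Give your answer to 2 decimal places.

c_gold ≈ 1.34

At the golden rule, f'(k) = n + δ, so α·k^(α−1) = n + δ and k_gold = (α/(n + δ))^(1/(1−α)).
k_gold = (0.26/0.048)^(1/0.74) = 5.4167^1.3514 ≈ 9.8077
c_gold = f(k_gold) − (n + δ)·k_gold = 1.8105 − 0.048×9.8077 ≈ 1.3397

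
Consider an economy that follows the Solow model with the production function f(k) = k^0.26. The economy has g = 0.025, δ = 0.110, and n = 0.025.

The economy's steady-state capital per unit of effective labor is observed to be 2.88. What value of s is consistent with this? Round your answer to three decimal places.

s ≈ 0.350

Steady state requires s·f(k) = (n + g + δ)·k, i.e. s·k^α = (n + g + δ)·k.
So s / (n + g + δ) = (k*)^(1−α) = 2.88^0.74 = 2.1875.
Therefore s = 2.1875 × (n + g + δ) = 2.1875 × 0.160 = 0.3500.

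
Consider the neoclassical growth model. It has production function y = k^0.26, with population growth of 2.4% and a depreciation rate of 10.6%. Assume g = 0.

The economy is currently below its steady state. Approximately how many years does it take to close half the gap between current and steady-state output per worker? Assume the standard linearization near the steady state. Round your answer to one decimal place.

half-life ≈ 7.2 years

Near the steady state the convergence rate is λ = (1 − α)(n + δ).
λ = (1 − 0.26) × 0.130 = 0.74 × 0.130 = 0.0962
Half-life = ln 2 / λ = 0.6931 / 0.0962 ≈ 7.20 years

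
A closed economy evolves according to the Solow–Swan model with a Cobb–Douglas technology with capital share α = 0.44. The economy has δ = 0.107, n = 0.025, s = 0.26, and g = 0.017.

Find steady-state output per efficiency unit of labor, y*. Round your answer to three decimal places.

In steady state, investment equals break-even investment: s·k^α = (n + g + δ)·k.
Rearranging, k^(1−α) = s / (n + g + δ).
k^0.56 = 0.26 / (0.025 + 0.017 + 0.107) = 0.26 / 0.149 = 1.7450
k* = 1.7450^(1/0.56) ≈ 2.7026
y* = (k*)^α = 2.7026^0.44 ≈ 1.5488

y* ≈ 1.549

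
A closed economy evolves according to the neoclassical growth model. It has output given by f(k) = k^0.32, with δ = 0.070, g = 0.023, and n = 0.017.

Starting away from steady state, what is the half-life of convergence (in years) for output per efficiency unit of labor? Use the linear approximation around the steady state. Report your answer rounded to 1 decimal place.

Near the steady state the convergence rate is λ = (1 − α)(n + g + δ).
λ = (1 − 0.32) × 0.110 = 0.68 × 0.110 = 0.0748
Half-life = ln 2 / λ = 0.6931 / 0.0748 ≈ 9.27 years

t_½ ≈ 9.3 years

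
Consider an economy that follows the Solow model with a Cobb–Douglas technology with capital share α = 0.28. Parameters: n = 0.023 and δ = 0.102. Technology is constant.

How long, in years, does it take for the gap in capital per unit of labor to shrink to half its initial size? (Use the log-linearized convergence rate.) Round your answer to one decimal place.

Near the steady state the convergence rate is λ = (1 − α)(n + δ).
λ = (1 − 0.28) × 0.125 = 0.72 × 0.125 = 0.0900
Half-life = ln 2 / λ = 0.6931 / 0.0900 ≈ 7.70 years

t_½ ≈ 7.7 years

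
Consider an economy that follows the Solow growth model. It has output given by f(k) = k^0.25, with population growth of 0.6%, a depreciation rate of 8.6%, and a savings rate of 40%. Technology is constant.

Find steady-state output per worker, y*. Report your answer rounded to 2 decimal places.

Steady state requires s·f(k) = (n + δ)·k, i.e. s·k^α = (n + δ)·k.
Dividing both sides by k: k^(1−α) = s / (n + δ).
k^0.75 = 0.40 / (0.006 + 0.086) = 0.40 / 0.092 = 4.3478
k* = 4.3478^(1/0.75) ≈ 7.0962
y* = (k*)^α = 7.0962^0.25 ≈ 1.6321

y* = 1.63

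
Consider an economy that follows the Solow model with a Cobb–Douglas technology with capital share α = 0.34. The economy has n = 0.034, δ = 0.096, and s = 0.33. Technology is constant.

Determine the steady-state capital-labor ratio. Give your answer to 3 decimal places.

At the steady state, Δk = 0, so s·k^α = (n + δ)·k.
Rearranging, k^(1−α) = s / (n + δ).
k^0.66 = 0.33 / (0.034 + 0.096) = 0.33 / 0.130 = 2.5385
k* = 2.5385^(1/0.66) ≈ 4.1020

k* ≈ 4.102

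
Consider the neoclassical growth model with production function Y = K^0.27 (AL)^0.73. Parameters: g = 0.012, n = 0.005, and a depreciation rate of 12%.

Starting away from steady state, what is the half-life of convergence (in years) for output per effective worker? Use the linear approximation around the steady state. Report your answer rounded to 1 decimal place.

about 6.9 years

Near the steady state the convergence rate is λ = (1 − α)(n + g + δ).
λ = (1 − 0.27) × 0.137 = 0.73 × 0.137 = 0.10001
Half-life = ln 2 / λ = 0.6931 / 0.10001 ≈ 6.93 years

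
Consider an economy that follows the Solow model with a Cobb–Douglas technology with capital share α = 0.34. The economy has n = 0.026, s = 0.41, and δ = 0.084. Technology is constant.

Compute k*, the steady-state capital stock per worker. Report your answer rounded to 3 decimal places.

k* ≈ 7.341

In steady state, investment equals break-even investment: s·k^α = (n + δ)·k.
Dividing both sides by k: k^(1−α) = s / (n + δ).
k^0.66 = 0.41 / (0.026 + 0.084) = 0.41 / 0.110 = 3.7273
k* = 3.7273^(1/0.66) ≈ 7.3409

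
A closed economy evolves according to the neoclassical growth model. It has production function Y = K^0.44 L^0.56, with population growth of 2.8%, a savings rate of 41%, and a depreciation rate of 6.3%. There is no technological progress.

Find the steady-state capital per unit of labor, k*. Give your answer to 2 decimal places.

Steady state requires s·f(k) = (n + δ)·k, i.e. s·k^α = (n + δ)·k.
Dividing both sides by k: k^(1−α) = s / (n + δ).
k^0.56 = 0.41 / (0.028 + 0.063) = 0.41 / 0.091 = 4.5055
k* = 4.5055^(1/0.56) ≈ 14.7027

k* ≈ 14.70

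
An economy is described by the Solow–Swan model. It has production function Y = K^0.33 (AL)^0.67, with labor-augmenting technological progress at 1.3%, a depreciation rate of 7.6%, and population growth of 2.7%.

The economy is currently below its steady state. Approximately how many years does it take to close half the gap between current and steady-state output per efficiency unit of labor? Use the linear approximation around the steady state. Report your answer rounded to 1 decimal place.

Near the steady state the convergence rate is λ = (1 − α)(n + g + δ).
λ = (1 − 0.33) × 0.116 = 0.67 × 0.116 = 0.07772
Half-life = ln 2 / λ = 0.6931 / 0.07772 ≈ 8.92 years

half-life ≈ 8.9 years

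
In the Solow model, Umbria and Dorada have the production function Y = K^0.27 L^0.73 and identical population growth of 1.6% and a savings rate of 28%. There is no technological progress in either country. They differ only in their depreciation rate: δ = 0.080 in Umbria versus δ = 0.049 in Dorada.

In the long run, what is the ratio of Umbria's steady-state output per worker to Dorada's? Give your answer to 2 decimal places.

y*_U / y*_D ≈ 0.87

Steady-state y* = [s/(n + δ)]^(α/(1−α)), so the ratio is [ (s_U/(n + δ)_U) / (s_D/(n + δ)_D) ]^0.3699.
s_U/(n + δ)_U = 0.28/0.096 = 2.9167; s_D/(n + δ)_D = 0.28/0.065 = 4.3077.
Ratio = (2.9167/4.3077)^0.3699 = 0.6771^0.3699 ≈ 0.8657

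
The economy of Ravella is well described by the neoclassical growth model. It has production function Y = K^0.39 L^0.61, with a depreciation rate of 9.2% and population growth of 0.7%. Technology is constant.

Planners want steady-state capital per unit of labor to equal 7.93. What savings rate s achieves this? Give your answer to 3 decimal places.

s ≈ 0.350

Steady state requires s·f(k) = (n + δ)·k, i.e. s·k^α = (n + δ)·k.
So s / (n + δ) = (k*)^(1−α) = 7.93^0.61 = 3.5364.
Therefore s = 3.5364 × (n + δ) = 3.5364 × 0.099 = 0.3501.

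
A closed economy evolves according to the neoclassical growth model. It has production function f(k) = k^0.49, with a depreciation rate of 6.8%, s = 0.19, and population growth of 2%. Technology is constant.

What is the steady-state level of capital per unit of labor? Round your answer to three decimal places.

At the steady state, Δk = 0, so s·k^α = (n + δ)·k.
Dividing both sides by k: k^(1−α) = s / (n + δ).
k^0.51 = 0.19 / (0.020 + 0.068) = 0.19 / 0.088 = 2.1591
k* = 2.1591^(1/0.51) ≈ 4.5231

k* = 4.523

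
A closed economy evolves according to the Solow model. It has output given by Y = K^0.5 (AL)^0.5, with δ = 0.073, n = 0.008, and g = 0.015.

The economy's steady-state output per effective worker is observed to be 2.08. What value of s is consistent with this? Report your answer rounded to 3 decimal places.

s ≈ 0.200

Steady state requires s·f(k) = (n + g + δ)·k, i.e. s·k^α = (n + g + δ)·k.
Since y* = [s/(n + g + δ)]^(α/(1−α)), we have s/(n + g + δ) = (y*)^((1−α)/α) = 2.08^1 = 2.0800.
Therefore s = 2.0800 × (n + g + δ) = 2.0800 × 0.096 = 0.1997.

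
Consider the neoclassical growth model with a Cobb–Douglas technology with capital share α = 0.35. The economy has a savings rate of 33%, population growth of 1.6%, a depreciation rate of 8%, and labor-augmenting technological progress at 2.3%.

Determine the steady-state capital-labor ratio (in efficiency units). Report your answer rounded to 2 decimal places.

k* ≈ 4.80

In steady state, investment equals break-even investment: s·k^α = (n + g + δ)·k.
Rearranging, k^(1−α) = s / (n + g + δ).
k^0.65 = 0.33 / (0.016 + 0.023 + 0.080) = 0.33 / 0.119 = 2.7731
k* = 2.7731^(1/0.65) ≈ 4.8027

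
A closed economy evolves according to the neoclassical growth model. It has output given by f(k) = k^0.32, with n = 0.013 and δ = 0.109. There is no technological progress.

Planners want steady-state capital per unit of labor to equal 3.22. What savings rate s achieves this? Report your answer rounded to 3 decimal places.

Steady state requires s·f(k) = (n + δ)·k, i.e. s·k^α = (n + δ)·k.
So s / (n + δ) = (k*)^(1−α) = 3.22^0.68 = 2.2148.
Therefore s = 2.2148 × (n + δ) = 2.2148 × 0.122 = 0.2702.

s ≈ 0.270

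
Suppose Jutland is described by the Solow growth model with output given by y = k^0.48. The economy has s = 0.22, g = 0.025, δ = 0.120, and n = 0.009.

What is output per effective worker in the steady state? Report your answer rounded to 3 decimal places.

y* = 1.390

In steady state, investment equals break-even investment: s·k^α = (n + g + δ)·k.
Dividing both sides by k: k^(1−α) = s / (n + g + δ).
k^0.52 = 0.22 / (0.009 + 0.025 + 0.120) = 0.22 / 0.154 = 1.4286
k* = 1.4286^(1/0.52) ≈ 1.9857
y* = (k*)^α = 1.9857^0.48 ≈ 1.3899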